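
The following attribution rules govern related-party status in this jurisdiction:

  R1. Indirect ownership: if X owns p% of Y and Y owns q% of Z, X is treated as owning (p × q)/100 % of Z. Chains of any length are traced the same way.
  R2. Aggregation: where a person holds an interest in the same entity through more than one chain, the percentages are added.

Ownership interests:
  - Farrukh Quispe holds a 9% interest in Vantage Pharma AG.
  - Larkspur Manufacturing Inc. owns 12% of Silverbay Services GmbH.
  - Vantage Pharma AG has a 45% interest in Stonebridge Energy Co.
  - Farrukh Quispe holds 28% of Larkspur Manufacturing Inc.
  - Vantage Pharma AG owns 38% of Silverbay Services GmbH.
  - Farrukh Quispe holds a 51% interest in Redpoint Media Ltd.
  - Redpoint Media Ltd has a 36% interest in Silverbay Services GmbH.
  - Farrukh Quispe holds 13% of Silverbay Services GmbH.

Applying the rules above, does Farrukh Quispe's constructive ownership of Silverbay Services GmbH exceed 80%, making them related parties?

No

Chain via Larkspur Manufacturing Inc. (R1): 28% × 12% = 3.36% of Silverbay Services GmbH.
Chain via Redpoint Media Ltd (R1): 51% × 36% = 18.36% of Silverbay Services GmbH.
Chain via Vantage Pharma AG (R1): 9% × 38% = 3.42% of Silverbay Services GmbH.
Direct interest in Silverbay Services GmbH: 13%.
Aggregating (R2): 3.36% + 18.36% + 3.42% + 13% = 38.14%.
38.14% does not exceed the 80% threshold, so Farrukh is not a related party to Silverbay Services GmbH.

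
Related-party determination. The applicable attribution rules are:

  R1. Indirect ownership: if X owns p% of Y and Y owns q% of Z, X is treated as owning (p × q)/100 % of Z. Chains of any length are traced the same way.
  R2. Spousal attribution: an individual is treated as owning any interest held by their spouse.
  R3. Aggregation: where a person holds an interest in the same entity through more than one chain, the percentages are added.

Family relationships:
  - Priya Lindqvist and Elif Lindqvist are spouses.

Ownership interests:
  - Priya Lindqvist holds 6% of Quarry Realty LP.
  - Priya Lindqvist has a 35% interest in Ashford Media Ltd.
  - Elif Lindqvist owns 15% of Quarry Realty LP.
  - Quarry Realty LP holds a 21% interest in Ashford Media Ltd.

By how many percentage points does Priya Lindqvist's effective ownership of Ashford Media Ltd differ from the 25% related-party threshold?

14.41

By spousal attribution (R2), Priya Lindqvist is treated as also owning Elif Lindqvist's interest in Quarry Realty LP, giving 6% + 15% = 21%.
Chain via Quarry Realty LP (R1): 21% × 21% = 4.41% of Ashford Media Ltd.
Direct interest in Ashford Media Ltd: 35%.
Aggregating (R3): 4.41% + 35% = 39.41%.
39.41% exceeds the 25% threshold by 14.41 percentage points.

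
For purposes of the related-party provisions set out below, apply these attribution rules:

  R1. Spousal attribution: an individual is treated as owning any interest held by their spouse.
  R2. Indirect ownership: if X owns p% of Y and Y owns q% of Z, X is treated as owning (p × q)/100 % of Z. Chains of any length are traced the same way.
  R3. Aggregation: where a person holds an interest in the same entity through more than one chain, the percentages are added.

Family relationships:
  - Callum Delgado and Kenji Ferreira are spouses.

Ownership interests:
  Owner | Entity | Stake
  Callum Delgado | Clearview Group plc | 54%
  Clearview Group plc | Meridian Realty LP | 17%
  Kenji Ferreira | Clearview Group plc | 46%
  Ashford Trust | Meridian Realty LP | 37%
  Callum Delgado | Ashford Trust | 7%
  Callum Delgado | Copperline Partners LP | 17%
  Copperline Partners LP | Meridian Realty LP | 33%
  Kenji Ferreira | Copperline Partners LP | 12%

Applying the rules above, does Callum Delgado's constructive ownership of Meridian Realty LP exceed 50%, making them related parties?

No

By spousal attribution (R1), Callum Delgado is treated as also owning Kenji Ferreira's interest in Copperline Partners LP, giving 17% + 12% = 29%.
By spousal attribution (R1), Callum Delgado is treated as also owning Kenji Ferreira's interest in Clearview Group plc, giving 54% + 46% = 100%.
Chain via Copperline Partners LP (R2): 29% × 33% = 9.57% of Meridian Realty LP.
Chain via Ashford Trust (R2): 7% × 37% = 2.59% of Meridian Realty LP.
Chain via Clearview Group plc (R2): 100% × 17% = 17% of Meridian Realty LP.
Aggregating (R3): 9.57% + 2.59% + 17% = 29.16%.
29.16% does not exceed the 50% threshold, so Callum is not a related party to Meridian Realty LP.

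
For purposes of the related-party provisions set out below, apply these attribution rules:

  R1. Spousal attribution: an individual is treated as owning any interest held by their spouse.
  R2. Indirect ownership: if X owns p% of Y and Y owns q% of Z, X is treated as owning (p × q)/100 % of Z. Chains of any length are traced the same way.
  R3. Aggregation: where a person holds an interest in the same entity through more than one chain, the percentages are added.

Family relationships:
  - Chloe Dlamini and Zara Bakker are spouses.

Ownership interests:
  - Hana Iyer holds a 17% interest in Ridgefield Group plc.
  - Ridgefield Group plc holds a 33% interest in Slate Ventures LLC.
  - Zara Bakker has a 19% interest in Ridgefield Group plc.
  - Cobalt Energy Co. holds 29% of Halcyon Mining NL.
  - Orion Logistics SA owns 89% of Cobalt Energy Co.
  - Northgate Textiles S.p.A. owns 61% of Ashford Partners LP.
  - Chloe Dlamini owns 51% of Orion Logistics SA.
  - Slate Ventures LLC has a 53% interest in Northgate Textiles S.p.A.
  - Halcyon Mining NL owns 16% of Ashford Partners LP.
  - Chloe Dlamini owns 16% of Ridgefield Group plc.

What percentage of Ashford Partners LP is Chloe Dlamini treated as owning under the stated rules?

By spousal attribution (R1), Chloe Dlamini is treated as also owning Zara Bakker's interest in Ridgefield Group plc, giving 16% + 19% = 35%.
Chain via Ridgefield Group plc → Slate Ventures LLC → Northgate Textiles S.p.A. (R2): 35% × 33% × 53% × 61% = 3.734115% of Ashford Partners LP.
Chain via Orion Logistics SA → Cobalt Energy Co. → Halcyon Mining NL (R2): 51% × 89% × 29% × 16% = 2.106096% of Ashford Partners LP.
Aggregating (R3): 3.734115% + 2.106096% = 5.840211%.

5.840211%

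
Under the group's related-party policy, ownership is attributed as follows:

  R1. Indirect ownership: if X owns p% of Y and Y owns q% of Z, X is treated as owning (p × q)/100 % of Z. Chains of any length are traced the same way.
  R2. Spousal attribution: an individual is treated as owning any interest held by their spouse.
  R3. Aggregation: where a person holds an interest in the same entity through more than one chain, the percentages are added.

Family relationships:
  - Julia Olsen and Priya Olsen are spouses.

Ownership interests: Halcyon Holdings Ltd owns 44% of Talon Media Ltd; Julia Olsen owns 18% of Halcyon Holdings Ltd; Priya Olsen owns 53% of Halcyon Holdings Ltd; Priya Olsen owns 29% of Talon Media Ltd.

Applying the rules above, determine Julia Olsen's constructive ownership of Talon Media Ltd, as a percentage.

60.24%

By spousal attribution (R2), Julia Olsen is treated as also owning Priya Olsen's interest in Halcyon Holdings Ltd, giving 18% + 53% = 71%.
By spousal attribution (R2), Julia Olsen is treated as owning Priya Olsen's 29% interest in Talon Media Ltd.
Chain via Halcyon Holdings Ltd (R1): 71% × 44% = 31.24% of Talon Media Ltd.
Direct interest in Talon Media Ltd: 29%.
Aggregating (R3): 31.24% + 29% = 60.24%.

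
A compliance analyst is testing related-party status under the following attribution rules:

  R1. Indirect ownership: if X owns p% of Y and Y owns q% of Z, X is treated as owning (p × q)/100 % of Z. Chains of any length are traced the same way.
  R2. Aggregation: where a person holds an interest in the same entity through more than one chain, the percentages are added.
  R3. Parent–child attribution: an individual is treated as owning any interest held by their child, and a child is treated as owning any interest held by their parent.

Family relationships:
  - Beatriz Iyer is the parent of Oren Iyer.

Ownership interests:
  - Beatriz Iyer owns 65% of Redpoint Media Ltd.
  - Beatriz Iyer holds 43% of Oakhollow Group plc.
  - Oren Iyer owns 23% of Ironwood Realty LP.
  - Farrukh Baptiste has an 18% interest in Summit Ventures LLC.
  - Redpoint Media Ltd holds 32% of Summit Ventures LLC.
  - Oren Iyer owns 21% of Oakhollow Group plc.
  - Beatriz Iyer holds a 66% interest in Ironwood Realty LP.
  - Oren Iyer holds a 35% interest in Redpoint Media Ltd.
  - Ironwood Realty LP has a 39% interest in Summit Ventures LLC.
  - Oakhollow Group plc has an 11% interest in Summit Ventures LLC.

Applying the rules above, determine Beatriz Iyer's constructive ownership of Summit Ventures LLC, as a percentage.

By parent–child attribution (R3), Beatriz Iyer is treated as also owning Oren Iyer's interest in Oakhollow Group plc, giving 43% + 21% = 64%.
By parent–child attribution (R3), Beatriz Iyer is treated as also owning Oren Iyer's interest in Redpoint Media Ltd, giving 65% + 35% = 100%.
By parent–child attribution (R3), Beatriz Iyer is treated as also owning Oren Iyer's interest in Ironwood Realty LP, giving 66% + 23% = 89%.
Chain via Oakhollow Group plc (R1): 64% × 11% = 7.04% of Summit Ventures LLC.
Chain via Redpoint Media Ltd (R1): 100% × 32% = 32% of Summit Ventures LLC.
Chain via Ironwood Realty LP (R1): 89% × 39% = 34.71% of Summit Ventures LLC.
Aggregating (R2): 7.04% + 32% + 34.71% = 73.75%.

73.75%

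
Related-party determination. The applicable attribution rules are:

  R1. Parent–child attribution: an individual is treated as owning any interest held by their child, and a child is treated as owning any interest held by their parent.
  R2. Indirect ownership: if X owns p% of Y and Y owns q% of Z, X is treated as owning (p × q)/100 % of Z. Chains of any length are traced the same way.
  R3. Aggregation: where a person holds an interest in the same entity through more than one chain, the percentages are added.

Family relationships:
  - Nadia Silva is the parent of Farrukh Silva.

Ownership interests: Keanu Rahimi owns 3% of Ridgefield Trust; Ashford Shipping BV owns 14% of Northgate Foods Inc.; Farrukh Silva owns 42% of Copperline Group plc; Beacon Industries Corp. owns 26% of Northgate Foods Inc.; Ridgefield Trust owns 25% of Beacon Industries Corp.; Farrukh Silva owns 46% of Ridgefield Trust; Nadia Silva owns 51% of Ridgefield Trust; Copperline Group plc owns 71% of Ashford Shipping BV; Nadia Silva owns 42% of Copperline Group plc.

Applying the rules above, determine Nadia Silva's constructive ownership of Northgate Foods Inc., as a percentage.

By parent–child attribution (R1), Nadia Silva is treated as also owning Farrukh Silva's interest in Copperline Group plc, giving 42% + 42% = 84%.
By parent–child attribution (R1), Nadia Silva is treated as also owning Farrukh Silva's interest in Ridgefield Trust, giving 51% + 46% = 97%.
Chain via Copperline Group plc → Ashford Shipping BV (R2): 84% × 71% × 14% = 8.3496% of Northgate Foods Inc.
Chain via Ridgefield Trust → Beacon Industries Corp. (R2): 97% × 25% × 26% = 6.305% of Northgate Foods Inc.
Aggregating (R3): 8.3496% + 6.305% = 14.6546%.

14.6546%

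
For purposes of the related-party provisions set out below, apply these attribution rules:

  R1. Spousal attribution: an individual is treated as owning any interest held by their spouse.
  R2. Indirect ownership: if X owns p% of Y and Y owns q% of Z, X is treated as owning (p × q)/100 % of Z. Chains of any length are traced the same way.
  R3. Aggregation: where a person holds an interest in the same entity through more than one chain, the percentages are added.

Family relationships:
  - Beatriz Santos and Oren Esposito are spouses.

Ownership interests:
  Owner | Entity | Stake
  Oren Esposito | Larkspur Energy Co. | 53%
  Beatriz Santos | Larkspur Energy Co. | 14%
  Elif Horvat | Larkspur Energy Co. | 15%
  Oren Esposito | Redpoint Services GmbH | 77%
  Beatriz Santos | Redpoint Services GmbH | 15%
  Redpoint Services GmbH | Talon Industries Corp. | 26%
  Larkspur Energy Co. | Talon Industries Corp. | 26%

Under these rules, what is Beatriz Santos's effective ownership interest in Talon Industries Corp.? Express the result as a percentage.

By spousal attribution (R1), Beatriz Santos is treated as also owning Oren Esposito's interest in Redpoint Services GmbH, giving 15% + 77% = 92%.
By spousal attribution (R1), Beatriz Santos is treated as also owning Oren Esposito's interest in Larkspur Energy Co, giving 14% + 53% = 67%.
Chain via Redpoint Services GmbH (R2): 92% × 26% = 23.92% of Talon Industries Corp.
Chain via Larkspur Energy Co. (R2): 67% × 26% = 17.42% of Talon Industries Corp.
Aggregating (R3): 23.92% + 17.42% = 41.34%.

41.34%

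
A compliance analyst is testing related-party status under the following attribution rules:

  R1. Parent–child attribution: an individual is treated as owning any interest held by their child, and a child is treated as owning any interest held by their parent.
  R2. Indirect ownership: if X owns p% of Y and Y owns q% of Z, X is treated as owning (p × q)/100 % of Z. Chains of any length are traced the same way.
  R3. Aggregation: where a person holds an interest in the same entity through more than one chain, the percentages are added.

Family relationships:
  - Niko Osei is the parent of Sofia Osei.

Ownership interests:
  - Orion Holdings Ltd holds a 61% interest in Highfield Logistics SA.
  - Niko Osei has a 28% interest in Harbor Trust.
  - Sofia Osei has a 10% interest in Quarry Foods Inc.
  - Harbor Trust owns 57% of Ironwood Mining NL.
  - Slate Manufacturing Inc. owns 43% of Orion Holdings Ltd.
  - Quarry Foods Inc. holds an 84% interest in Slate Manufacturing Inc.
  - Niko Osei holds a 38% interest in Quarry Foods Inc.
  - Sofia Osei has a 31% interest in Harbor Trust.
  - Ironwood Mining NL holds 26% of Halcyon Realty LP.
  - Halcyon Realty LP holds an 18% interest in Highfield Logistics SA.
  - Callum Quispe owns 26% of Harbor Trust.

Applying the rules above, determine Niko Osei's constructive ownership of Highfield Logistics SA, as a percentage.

By parent–child attribution (R1), Niko Osei is treated as also owning Sofia Osei's interest in Quarry Foods Inc, giving 38% + 10% = 48%.
By parent–child attribution (R1), Niko Osei is treated as also owning Sofia Osei's interest in Harbor Trust, giving 28% + 31% = 59%.
Chain via Quarry Foods Inc. → Slate Manufacturing Inc. → Orion Holdings Ltd (R2): 48% × 84% × 43% × 61% = 10.575936% of Highfield Logistics SA.
Chain via Harbor Trust → Ironwood Mining NL → Halcyon Realty LP (R2): 59% × 57% × 26% × 18% = 1.573884% of Highfield Logistics SA.
Aggregating (R3): 10.575936% + 1.573884% = 12.14982%.

12.14982%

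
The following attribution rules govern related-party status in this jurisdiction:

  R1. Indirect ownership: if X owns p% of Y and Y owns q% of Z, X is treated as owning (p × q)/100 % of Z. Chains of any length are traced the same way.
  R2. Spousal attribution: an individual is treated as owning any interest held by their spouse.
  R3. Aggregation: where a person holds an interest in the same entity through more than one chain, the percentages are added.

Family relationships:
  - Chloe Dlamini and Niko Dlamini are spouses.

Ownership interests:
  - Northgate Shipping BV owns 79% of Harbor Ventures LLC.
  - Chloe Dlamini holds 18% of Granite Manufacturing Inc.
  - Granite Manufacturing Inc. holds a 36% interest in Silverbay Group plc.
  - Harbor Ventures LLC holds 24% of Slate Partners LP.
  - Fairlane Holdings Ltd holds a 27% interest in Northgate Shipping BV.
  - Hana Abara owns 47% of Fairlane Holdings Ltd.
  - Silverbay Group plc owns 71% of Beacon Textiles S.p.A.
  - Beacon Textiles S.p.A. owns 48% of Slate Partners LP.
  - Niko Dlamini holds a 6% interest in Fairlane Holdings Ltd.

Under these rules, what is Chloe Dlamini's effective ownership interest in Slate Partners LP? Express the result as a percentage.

2.515536%

By spousal attribution (R2), Chloe Dlamini is treated as owning Niko Dlamini's 6% interest in Fairlane Holdings Ltd.
Chain via Granite Manufacturing Inc. → Silverbay Group plc → Beacon Textiles S.p.A. (R1): 18% × 36% × 71% × 48% = 2.208384% of Slate Partners LP.
Chain via Fairlane Holdings Ltd → Northgate Shipping BV → Harbor Ventures LLC (R1): 6% × 27% × 79% × 24% = 0.307152% of Slate Partners LP.
Aggregating (R3): 2.208384% + 0.307152% = 2.515536%.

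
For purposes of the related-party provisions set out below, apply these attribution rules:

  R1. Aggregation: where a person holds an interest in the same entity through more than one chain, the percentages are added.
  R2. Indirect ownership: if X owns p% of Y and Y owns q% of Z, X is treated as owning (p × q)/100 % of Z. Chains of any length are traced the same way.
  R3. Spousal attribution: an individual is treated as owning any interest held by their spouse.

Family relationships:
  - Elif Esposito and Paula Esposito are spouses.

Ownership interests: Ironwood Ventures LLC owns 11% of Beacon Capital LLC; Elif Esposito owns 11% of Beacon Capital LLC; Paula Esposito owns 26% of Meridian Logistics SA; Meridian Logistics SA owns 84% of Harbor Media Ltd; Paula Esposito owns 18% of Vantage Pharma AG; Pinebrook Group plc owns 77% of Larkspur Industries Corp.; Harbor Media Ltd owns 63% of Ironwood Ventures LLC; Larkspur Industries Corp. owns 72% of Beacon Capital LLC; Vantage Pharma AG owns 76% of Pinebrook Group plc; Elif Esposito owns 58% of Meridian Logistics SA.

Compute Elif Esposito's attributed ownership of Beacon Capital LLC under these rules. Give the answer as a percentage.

23.474%

By spousal attribution (R3), Elif Esposito is treated as also owning Paula Esposito's interest in Meridian Logistics SA, giving 58% + 26% = 84%.
By spousal attribution (R3), Elif Esposito is treated as owning Paula Esposito's 18% interest in Vantage Pharma AG.
Chain via Meridian Logistics SA → Harbor Media Ltd → Ironwood Ventures LLC (R2): 84% × 84% × 63% × 11% = 4.889808% of Beacon Capital LLC.
Direct interest in Beacon Capital LLC: 11%.
Chain via Vantage Pharma AG → Pinebrook Group plc → Larkspur Industries Corp. (R2): 18% × 76% × 77% × 72% = 7.584192% of Beacon Capital LLC.
Aggregating (R1): 4.889808% + 11% + 7.584192% = 23.474%.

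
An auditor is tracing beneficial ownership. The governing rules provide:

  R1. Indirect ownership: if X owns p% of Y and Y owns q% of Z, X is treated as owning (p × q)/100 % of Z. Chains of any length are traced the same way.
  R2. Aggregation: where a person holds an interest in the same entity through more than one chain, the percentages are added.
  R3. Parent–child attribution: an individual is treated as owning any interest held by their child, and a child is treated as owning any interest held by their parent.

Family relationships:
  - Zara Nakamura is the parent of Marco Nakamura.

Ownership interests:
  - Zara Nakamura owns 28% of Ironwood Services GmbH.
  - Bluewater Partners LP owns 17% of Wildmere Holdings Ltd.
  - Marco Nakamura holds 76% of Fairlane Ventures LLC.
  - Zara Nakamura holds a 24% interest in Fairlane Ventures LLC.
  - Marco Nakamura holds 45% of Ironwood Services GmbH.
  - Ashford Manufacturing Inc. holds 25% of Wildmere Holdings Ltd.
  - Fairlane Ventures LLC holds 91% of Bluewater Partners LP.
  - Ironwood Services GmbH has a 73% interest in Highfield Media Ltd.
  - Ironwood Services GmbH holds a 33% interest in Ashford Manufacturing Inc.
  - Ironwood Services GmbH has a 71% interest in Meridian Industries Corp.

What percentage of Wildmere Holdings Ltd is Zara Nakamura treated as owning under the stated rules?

21.4925%

By parent–child attribution (R3), Zara Nakamura is treated as also owning Marco Nakamura's interest in Fairlane Ventures LLC, giving 24% + 76% = 100%.
By parent–child attribution (R3), Zara Nakamura is treated as also owning Marco Nakamura's interest in Ironwood Services GmbH, giving 28% + 45% = 73%.
Chain via Fairlane Ventures LLC → Bluewater Partners LP (R1): 100% × 91% × 17% = 15.47% of Wildmere Holdings Ltd.
Chain via Ironwood Services GmbH → Ashford Manufacturing Inc. (R1): 73% × 33% × 25% = 6.0225% of Wildmere Holdings Ltd.
Aggregating (R2): 15.47% + 6.0225% = 21.4925%.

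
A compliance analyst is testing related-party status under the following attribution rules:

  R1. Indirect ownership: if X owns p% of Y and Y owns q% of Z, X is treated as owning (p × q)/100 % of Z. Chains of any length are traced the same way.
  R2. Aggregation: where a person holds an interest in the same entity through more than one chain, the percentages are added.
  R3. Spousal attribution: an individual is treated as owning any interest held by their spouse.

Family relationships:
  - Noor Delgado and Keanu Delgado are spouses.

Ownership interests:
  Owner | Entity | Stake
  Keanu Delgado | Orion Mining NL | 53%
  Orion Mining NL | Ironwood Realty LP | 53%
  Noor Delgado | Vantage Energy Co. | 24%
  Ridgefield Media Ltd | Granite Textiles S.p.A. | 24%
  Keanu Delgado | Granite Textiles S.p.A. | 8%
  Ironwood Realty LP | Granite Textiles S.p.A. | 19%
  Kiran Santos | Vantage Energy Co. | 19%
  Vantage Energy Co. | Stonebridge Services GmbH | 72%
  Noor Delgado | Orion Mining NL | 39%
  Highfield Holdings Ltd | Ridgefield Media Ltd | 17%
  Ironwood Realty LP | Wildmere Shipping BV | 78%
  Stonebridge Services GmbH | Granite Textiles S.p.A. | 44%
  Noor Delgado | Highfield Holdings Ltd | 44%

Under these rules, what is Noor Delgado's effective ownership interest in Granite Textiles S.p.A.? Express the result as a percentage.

By spousal attribution (R3), Noor Delgado is treated as also owning Keanu Delgado's interest in Orion Mining NL, giving 39% + 53% = 92%.
By spousal attribution (R3), Noor Delgado is treated as owning Keanu Delgado's 8% interest in Granite Textiles S.p.A.
Chain via Orion Mining NL → Ironwood Realty LP (R1): 92% × 53% × 19% = 9.2644% of Granite Textiles S.p.A.
Chain via Vantage Energy Co. → Stonebridge Services GmbH (R1): 24% × 72% × 44% = 7.6032% of Granite Textiles S.p.A.
Chain via Highfield Holdings Ltd → Ridgefield Media Ltd (R1): 44% × 17% × 24% = 1.7952% of Granite Textiles S.p.A.
Direct interest in Granite Textiles S.p.A: 8%.
Aggregating (R2): 9.2644% + 7.6032% + 1.7952% + 8% = 26.6628%.

26.6628%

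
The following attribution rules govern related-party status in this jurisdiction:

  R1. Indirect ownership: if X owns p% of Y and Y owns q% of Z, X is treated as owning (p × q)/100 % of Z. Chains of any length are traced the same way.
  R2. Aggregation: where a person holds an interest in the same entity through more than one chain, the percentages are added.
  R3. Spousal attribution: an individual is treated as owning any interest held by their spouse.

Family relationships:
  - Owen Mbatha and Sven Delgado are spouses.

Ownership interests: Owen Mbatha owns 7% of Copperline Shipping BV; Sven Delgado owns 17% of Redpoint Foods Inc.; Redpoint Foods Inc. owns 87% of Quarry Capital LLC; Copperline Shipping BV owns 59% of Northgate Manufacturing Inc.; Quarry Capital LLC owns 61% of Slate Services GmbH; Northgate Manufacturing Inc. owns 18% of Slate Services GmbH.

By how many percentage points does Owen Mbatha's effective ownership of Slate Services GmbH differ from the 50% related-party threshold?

40.2347

By spousal attribution (R3), Owen Mbatha is treated as owning Sven Delgado's 17% interest in Redpoint Foods Inc.
Chain via Copperline Shipping BV → Northgate Manufacturing Inc. (R1): 7% × 59% × 18% = 0.7434% of Slate Services GmbH.
Chain via Redpoint Foods Inc. → Quarry Capital LLC (R1): 17% × 87% × 61% = 9.0219% of Slate Services GmbH.
Aggregating (R2): 0.7434% + 9.0219% = 9.7653%.
9.7653% falls short of the 50% threshold by 40.2347 percentage points.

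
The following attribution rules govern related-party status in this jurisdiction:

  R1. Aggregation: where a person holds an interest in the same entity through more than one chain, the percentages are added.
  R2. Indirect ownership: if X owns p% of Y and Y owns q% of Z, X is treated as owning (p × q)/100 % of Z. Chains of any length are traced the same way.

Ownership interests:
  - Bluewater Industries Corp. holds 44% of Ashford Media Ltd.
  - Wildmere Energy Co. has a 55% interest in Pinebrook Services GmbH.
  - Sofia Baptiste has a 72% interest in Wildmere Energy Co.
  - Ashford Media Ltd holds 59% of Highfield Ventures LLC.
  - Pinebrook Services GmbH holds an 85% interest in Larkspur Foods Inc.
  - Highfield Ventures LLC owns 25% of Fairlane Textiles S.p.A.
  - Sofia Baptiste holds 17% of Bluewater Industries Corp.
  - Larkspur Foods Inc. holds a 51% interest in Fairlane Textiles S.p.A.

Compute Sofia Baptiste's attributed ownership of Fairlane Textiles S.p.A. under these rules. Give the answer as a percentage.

18.2699%

Chain via Wildmere Energy Co. → Pinebrook Services GmbH → Larkspur Foods Inc. (R2): 72% × 55% × 85% × 51% = 17.1666% of Fairlane Textiles S.p.A.
Chain via Bluewater Industries Corp. → Ashford Media Ltd → Highfield Ventures LLC (R2): 17% × 44% × 59% × 25% = 1.1033% of Fairlane Textiles S.p.A.
Aggregating (R1): 17.1666% + 1.1033% = 18.2699%.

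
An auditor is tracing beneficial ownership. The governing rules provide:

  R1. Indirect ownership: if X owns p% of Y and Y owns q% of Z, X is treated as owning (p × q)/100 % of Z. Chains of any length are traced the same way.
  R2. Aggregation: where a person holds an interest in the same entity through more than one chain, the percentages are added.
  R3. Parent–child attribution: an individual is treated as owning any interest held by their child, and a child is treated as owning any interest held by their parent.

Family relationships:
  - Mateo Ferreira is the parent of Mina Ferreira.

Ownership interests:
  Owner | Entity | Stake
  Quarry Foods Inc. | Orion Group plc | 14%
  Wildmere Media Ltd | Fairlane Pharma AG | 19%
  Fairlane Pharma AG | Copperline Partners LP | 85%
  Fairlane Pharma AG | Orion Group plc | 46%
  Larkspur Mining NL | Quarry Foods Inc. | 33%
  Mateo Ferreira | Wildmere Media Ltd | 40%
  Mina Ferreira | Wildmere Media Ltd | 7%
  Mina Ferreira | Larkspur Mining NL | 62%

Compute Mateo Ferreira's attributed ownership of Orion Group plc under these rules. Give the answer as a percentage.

6.9722%

By parent–child attribution (R3), Mateo Ferreira is treated as also owning Mina Ferreira's interest in Wildmere Media Ltd, giving 40% + 7% = 47%.
By parent–child attribution (R3), Mateo Ferreira is treated as owning Mina Ferreira's 62% interest in Larkspur Mining NL.
Chain via Wildmere Media Ltd → Fairlane Pharma AG (R1): 47% × 19% × 46% = 4.1078% of Orion Group plc.
Chain via Larkspur Mining NL → Quarry Foods Inc. (R1): 62% × 33% × 14% = 2.8644% of Orion Group plc.
Aggregating (R2): 4.1078% + 2.8644% = 6.9722%.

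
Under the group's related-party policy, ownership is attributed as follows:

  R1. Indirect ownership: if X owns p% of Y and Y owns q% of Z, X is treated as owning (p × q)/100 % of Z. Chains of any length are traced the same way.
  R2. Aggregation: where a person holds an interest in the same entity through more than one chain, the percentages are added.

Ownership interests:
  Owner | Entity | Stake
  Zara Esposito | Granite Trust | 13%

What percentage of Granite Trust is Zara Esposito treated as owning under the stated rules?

Direct interest in Granite Trust: 13%.

13%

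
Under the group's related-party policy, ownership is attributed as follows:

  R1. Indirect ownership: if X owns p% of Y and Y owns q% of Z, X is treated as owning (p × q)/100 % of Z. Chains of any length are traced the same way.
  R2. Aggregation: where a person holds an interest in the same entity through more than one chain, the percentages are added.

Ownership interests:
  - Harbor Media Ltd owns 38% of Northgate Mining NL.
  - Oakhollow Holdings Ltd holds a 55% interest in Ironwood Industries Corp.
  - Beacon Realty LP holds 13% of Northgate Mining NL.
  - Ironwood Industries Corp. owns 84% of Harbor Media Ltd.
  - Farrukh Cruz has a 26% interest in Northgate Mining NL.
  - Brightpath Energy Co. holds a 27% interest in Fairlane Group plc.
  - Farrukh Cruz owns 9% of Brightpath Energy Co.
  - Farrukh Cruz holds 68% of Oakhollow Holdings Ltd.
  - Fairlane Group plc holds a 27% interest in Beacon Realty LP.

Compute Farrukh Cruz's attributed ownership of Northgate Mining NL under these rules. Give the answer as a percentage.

Chain via Brightpath Energy Co. → Fairlane Group plc → Beacon Realty LP (R1): 9% × 27% × 27% × 13% = 0.085293% of Northgate Mining NL.
Chain via Oakhollow Holdings Ltd → Ironwood Industries Corp. → Harbor Media Ltd (R1): 68% × 55% × 84% × 38% = 11.93808% of Northgate Mining NL.
Direct interest in Northgate Mining NL: 26%.
Aggregating (R2): 0.085293% + 11.93808% + 26% = 38.023373%.

38.023373%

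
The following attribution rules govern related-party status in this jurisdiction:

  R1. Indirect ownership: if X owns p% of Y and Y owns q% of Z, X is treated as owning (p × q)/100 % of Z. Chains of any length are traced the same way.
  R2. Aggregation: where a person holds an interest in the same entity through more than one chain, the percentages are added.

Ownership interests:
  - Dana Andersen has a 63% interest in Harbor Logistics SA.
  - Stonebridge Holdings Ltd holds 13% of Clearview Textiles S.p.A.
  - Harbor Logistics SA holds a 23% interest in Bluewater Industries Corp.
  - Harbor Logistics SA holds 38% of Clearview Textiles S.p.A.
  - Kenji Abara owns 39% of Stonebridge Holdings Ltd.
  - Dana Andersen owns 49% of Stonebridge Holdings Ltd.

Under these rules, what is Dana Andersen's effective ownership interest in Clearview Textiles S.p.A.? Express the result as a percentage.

30.31%

Chain via Harbor Logistics SA (R1): 63% × 38% = 23.94% of Clearview Textiles S.p.A.
Chain via Stonebridge Holdings Ltd (R1): 49% × 13% = 6.37% of Clearview Textiles S.p.A.
Aggregating (R2): 23.94% + 6.37% = 30.31%.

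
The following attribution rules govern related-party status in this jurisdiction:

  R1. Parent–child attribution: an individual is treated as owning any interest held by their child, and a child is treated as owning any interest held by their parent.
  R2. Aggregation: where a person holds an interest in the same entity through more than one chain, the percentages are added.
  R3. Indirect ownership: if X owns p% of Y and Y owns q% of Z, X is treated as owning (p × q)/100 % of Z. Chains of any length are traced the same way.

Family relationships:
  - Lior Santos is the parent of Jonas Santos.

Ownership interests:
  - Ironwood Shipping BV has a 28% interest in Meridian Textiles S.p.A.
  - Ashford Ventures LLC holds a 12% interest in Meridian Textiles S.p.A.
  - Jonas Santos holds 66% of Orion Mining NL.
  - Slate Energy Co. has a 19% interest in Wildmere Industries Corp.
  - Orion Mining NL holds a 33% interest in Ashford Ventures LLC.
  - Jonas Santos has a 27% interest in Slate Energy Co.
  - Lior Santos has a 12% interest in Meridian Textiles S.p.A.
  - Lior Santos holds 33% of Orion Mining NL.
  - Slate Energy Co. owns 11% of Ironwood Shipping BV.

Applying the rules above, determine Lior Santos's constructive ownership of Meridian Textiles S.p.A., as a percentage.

16.752%

By parent–child attribution (R1), Lior Santos is treated as also owning Jonas Santos's interest in Orion Mining NL, giving 33% + 66% = 99%.
By parent–child attribution (R1), Lior Santos is treated as owning Jonas Santos's 27% interest in Slate Energy Co.
Chain via Orion Mining NL → Ashford Ventures LLC (R3): 99% × 33% × 12% = 3.9204% of Meridian Textiles S.p.A.
Direct interest in Meridian Textiles S.p.A: 12%.
Chain via Slate Energy Co. → Ironwood Shipping BV (R3): 27% × 11% × 28% = 0.8316% of Meridian Textiles S.p.A.
Aggregating (R2): 3.9204% + 12% + 0.8316% = 16.752%.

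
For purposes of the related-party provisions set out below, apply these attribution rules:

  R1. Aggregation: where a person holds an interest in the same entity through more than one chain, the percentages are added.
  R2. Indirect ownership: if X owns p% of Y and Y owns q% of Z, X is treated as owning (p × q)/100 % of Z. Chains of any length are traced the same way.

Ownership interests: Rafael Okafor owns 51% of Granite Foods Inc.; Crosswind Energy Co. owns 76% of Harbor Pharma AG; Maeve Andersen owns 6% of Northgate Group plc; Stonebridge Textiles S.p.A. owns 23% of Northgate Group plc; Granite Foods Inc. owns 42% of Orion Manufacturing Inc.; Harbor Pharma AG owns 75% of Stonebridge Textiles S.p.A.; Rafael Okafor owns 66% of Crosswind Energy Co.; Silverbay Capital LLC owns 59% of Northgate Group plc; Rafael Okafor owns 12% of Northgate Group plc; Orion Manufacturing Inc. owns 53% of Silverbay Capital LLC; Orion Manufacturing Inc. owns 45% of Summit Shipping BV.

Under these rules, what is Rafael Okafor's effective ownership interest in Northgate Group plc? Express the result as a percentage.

Chain via Granite Foods Inc. → Orion Manufacturing Inc. → Silverbay Capital LLC (R2): 51% × 42% × 53% × 59% = 6.698034% of Northgate Group plc.
Chain via Crosswind Energy Co. → Harbor Pharma AG → Stonebridge Textiles S.p.A. (R2): 66% × 76% × 75% × 23% = 8.6526% of Northgate Group plc.
Direct interest in Northgate Group plc: 12%.
Aggregating (R1): 6.698034% + 8.6526% + 12% = 27.350634%.

27.350634%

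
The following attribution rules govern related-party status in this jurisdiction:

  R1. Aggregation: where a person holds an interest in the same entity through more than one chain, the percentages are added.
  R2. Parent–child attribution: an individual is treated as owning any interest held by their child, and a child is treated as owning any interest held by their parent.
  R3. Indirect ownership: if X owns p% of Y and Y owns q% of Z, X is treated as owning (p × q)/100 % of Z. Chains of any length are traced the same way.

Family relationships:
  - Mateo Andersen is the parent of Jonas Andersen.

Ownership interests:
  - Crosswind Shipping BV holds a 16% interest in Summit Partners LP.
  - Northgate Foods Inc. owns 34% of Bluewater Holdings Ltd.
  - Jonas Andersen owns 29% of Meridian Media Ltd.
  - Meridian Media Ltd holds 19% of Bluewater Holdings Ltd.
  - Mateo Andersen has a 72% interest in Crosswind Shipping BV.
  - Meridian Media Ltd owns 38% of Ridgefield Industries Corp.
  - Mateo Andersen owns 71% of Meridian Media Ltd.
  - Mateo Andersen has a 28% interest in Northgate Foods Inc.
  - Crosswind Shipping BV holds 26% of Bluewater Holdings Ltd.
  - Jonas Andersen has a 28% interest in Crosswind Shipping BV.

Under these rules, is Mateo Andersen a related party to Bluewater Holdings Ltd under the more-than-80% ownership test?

No

By parent–child attribution (R2), Mateo Andersen is treated as also owning Jonas Andersen's interest in Meridian Media Ltd, giving 71% + 29% = 100%.
By parent–child attribution (R2), Mateo Andersen is treated as also owning Jonas Andersen's interest in Crosswind Shipping BV, giving 72% + 28% = 100%.
Chain via Meridian Media Ltd (R3): 100% × 19% = 19% of Bluewater Holdings Ltd.
Chain via Northgate Foods Inc. (R3): 28% × 34% = 9.52% of Bluewater Holdings Ltd.
Chain via Crosswind Shipping BV (R3): 100% × 26% = 26% of Bluewater Holdings Ltd.
Aggregating (R1): 19% + 9.52% + 26% = 54.52%.
54.52% does not exceed the 80% threshold, so Mateo is not a related party to Bluewater Holdings Ltd.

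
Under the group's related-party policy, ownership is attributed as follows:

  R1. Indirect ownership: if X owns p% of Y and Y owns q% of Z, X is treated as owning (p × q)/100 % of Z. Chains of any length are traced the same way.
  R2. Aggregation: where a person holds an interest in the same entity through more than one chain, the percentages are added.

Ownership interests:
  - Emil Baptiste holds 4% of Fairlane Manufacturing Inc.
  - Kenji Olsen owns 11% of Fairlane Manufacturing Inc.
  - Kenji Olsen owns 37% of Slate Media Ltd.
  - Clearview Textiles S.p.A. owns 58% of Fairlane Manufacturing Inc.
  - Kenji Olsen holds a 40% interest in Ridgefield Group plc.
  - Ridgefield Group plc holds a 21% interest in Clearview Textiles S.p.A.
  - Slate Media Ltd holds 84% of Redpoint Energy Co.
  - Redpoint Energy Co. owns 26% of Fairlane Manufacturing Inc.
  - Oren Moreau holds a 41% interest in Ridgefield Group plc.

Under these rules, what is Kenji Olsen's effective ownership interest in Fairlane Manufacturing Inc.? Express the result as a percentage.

Chain via Slate Media Ltd → Redpoint Energy Co. (R1): 37% × 84% × 26% = 8.0808% of Fairlane Manufacturing Inc.
Chain via Ridgefield Group plc → Clearview Textiles S.p.A. (R1): 40% × 21% × 58% = 4.872% of Fairlane Manufacturing Inc.
Direct interest in Fairlane Manufacturing Inc: 11%.
Aggregating (R2): 8.0808% + 4.872% + 11% = 23.9528%.

23.9528%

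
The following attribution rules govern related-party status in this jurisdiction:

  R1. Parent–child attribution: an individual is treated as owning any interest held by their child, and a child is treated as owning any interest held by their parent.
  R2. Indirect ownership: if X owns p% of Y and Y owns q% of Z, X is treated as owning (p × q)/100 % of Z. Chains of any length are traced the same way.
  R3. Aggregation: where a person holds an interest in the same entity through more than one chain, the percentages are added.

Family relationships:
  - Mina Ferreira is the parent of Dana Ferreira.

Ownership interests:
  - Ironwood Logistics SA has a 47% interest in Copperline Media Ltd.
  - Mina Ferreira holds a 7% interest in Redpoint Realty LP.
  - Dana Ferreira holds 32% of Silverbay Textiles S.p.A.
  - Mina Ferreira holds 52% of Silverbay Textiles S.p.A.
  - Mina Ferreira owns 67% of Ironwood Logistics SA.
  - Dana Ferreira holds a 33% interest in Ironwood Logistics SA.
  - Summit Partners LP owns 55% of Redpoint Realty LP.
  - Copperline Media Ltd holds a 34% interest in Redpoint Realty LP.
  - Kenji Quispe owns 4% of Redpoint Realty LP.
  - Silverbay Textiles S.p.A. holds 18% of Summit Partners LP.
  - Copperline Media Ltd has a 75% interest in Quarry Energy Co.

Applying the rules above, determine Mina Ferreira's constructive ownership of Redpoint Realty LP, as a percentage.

31.296%

By parent–child attribution (R1), Mina Ferreira is treated as also owning Dana Ferreira's interest in Ironwood Logistics SA, giving 67% + 33% = 100%.
By parent–child attribution (R1), Mina Ferreira is treated as also owning Dana Ferreira's interest in Silverbay Textiles S.p.A, giving 52% + 32% = 84%.
Chain via Ironwood Logistics SA → Copperline Media Ltd (R2): 100% × 47% × 34% = 15.98% of Redpoint Realty LP.
Chain via Silverbay Textiles S.p.A. → Summit Partners LP (R2): 84% × 18% × 55% = 8.316% of Redpoint Realty LP.
Direct interest in Redpoint Realty LP: 7%.
Aggregating (R3): 15.98% + 8.316% + 7% = 31.296%.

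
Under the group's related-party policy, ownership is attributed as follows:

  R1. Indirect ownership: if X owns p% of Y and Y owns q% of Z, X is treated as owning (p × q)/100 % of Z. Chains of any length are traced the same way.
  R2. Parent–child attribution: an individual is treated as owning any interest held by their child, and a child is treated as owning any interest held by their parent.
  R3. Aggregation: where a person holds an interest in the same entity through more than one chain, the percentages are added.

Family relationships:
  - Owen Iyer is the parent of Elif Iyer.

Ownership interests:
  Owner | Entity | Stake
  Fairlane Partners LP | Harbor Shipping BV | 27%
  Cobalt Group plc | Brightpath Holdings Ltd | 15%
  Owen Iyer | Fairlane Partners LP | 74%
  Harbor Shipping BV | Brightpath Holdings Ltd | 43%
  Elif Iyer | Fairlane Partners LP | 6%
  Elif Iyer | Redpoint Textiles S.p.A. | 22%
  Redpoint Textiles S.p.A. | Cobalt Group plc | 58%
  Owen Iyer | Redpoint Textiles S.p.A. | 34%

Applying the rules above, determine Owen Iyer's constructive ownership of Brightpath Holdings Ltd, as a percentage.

By parent–child attribution (R2), Owen Iyer is treated as also owning Elif Iyer's interest in Fairlane Partners LP, giving 74% + 6% = 80%.
By parent–child attribution (R2), Owen Iyer is treated as also owning Elif Iyer's interest in Redpoint Textiles S.p.A, giving 34% + 22% = 56%.
Chain via Fairlane Partners LP → Harbor Shipping BV (R1): 80% × 27% × 43% = 9.288% of Brightpath Holdings Ltd.
Chain via Redpoint Textiles S.p.A. → Cobalt Group plc (R1): 56% × 58% × 15% = 4.872% of Brightpath Holdings Ltd.
Aggregating (R3): 9.288% + 4.872% = 14.16%.

14.16%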